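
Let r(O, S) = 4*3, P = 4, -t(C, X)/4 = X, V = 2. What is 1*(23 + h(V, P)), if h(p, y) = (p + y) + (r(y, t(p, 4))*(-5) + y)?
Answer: -27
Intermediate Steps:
t(C, X) = -4*X
r(O, S) = 12
h(p, y) = -60 + p + 2*y (h(p, y) = (p + y) + (12*(-5) + y) = (p + y) + (-60 + y) = -60 + p + 2*y)
1*(23 + h(V, P)) = 1*(23 + (-60 + 2 + 2*4)) = 1*(23 + (-60 + 2 + 8)) = 1*(23 - 50) = 1*(-27) = -27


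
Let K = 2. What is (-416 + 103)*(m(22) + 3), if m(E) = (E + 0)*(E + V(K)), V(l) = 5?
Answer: -186861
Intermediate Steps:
m(E) = E*(5 + E) (m(E) = (E + 0)*(E + 5) = E*(5 + E))
(-416 + 103)*(m(22) + 3) = (-416 + 103)*(22*(5 + 22) + 3) = -313*(22*27 + 3) = -313*(594 + 3) = -313*597 = -186861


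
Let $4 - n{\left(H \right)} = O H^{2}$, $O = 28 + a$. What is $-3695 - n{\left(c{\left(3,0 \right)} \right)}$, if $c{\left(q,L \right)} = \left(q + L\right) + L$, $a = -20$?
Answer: $-3627$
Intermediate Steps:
$O = 8$ ($O = 28 - 20 = 8$)
$c{\left(q,L \right)} = q + 2 L$ ($c{\left(q,L \right)} = \left(L + q\right) + L = q + 2 L$)
$n{\left(H \right)} = 4 - 8 H^{2}$
$-3695 - n{\left(c{\left(3,0 \right)} \right)} = -3695 - \left(4 - 8 \left(3 + 2 \cdot 0\right)^{2}\right) = -3695 - \left(4 - 8 \left(3 + 0\right)^{2}\right) = -3695 - \left(4 - 8 \cdot 3^{2}\right) = -3695 - \left(4 - 72\right) = -3695 - -68 = -3695 + 68 = -3627$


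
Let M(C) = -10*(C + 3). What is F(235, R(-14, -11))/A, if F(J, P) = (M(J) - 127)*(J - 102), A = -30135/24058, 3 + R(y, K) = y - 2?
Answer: 1145954714/4305 ≈ 2.6619e+5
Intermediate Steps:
M(C) = -30 - 10*C (M(C) = -10*(3 + C) = -30 - 10*C)
R(y, K) = -5 + y (R(y, K) = -3 + (y - 2) = -3 + (-2 + y) = -5 + y)
A = -30135/24058 (A = -30135*1/24058 = -30135/24058 ≈ -1.2526)
F(J, P) = (-157 - 10*J)*(-102 + J) (F(J, P) = ((-30 - 10*J) - 127)*(J - 102) = (-157 - 10*J)*(-102 + J))
F(235, R(-14, -11))/A = (16014 - 10*235**2 + 863*235)/(-30135/24058) = (16014 - 10*55225 + 202805)*(-24058/30135) = (16014 - 552250 + 202805)*(-24058/30135) = -333431*(-24058/30135) = 1145954714/4305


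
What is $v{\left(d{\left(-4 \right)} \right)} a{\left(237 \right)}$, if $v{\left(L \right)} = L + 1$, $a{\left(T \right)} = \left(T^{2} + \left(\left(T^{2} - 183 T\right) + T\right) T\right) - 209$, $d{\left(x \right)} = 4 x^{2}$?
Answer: $204441575$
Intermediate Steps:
$a{\left(T \right)} = -209 + T^{2} + T \left(T^{2} - 182 T\right)$ ($a{\left(T \right)} = \left(T^{2} + \left(T^{2} - 182 T\right) T\right) - 209 = \left(T^{2} + T \left(T^{2} - 182 T\right)\right) - 209 = -209 + T^{2} + T \left(T^{2} - 182 T\right)$)
$v{\left(L \right)} = 1 + L$
$v{\left(d{\left(-4 \right)} \right)} a{\left(237 \right)} = \left(1 + 4 \left(-4\right)^{2}\right) \left(-209 + 237^{3} - 181 \cdot 237^{2}\right) = \left(1 + 4 \cdot 16\right) \left(-209 + 13312053 - 10166589\right) = \left(1 + 64\right) \left(-209 + 13312053 - 10166589\right) = 65 \cdot 3145255 = 204441575$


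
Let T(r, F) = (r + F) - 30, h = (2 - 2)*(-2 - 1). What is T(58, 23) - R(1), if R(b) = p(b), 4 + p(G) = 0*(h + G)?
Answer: 55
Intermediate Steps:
h = 0 (h = 0*(-3) = 0)
p(G) = -4 (p(G) = -4 + 0*(0 + G) = -4 + 0*G = -4 + 0 = -4)
T(r, F) = -30 + F + r (T(r, F) = (F + r) - 30 = -30 + F + r)
R(b) = -4
T(58, 23) - R(1) = (-30 + 23 + 58) - 1*(-4) = 51 + 4 = 55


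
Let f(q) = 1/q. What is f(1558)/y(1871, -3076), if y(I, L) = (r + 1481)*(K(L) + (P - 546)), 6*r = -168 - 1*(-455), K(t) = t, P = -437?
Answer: -1/9668222751 ≈ -1.0343e-10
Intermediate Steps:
r = 287/6 (r = (-168 - 1*(-455))/6 = (-168 + 455)/6 = (1/6)*287 = 287/6 ≈ 47.833)
y(I, L) = -9017059/6 + 9173*L/6 (y(I, L) = (287/6 + 1481)*(L + (-437 - 546)) = 9173*(L - 983)/6 = 9173*(-983 + L)/6 = -9017059/6 + 9173*L/6)
f(1558)/y(1871, -3076) = 1/(1558*(-9017059/6 + (9173/6)*(-3076))) = 1/(1558*(-9017059/6 - 14108074/3)) = 1/(1558*(-12411069/2)) = (1/1558)*(-2/12411069) = -1/9668222751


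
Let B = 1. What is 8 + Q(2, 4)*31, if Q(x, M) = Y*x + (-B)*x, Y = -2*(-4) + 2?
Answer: 566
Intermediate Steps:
Y = 10 (Y = 8 + 2 = 10)
Q(x, M) = 9*x (Q(x, M) = 10*x + (-1*1)*x = 10*x - x = 9*x)
8 + Q(2, 4)*31 = 8 + (9*2)*31 = 8 + 18*31 = 8 + 558 = 566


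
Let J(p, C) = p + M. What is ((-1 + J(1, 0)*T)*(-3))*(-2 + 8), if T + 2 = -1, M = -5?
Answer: -198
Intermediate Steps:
T = -3 (T = -2 - 1 = -3)
J(p, C) = -5 + p (J(p, C) = p - 5 = -5 + p)
((-1 + J(1, 0)*T)*(-3))*(-2 + 8) = ((-1 + (-5 + 1)*(-3))*(-3))*(-2 + 8) = ((-1 - 4*(-3))*(-3))*6 = ((-1 + 12)*(-3))*6 = (11*(-3))*6 = -33*6 = -198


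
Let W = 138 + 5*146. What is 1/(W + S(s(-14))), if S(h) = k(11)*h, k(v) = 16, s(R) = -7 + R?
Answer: 1/532 ≈ 0.0018797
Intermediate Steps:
W = 868 (W = 138 + 730 = 868)
S(h) = 16*h
1/(W + S(s(-14))) = 1/(868 + 16*(-7 - 14)) = 1/(868 + 16*(-21)) = 1/(868 - 336) = 1/532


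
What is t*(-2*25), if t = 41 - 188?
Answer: 7350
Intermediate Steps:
t = -147
t*(-2*25) = -(-294)*25 = -147*(-50) = 7350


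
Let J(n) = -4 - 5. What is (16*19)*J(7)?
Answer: -2736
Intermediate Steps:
J(n) = -9
(16*19)*J(7) = (16*19)*(-9) = 304*(-9) = -2736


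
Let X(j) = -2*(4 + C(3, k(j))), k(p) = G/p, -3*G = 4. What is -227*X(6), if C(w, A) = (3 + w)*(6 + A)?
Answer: 52664/3 ≈ 17555.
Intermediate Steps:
G = -4/3 (G = -⅓*4 = -4/3 ≈ -1.3333)
k(p) = -4/(3*p)
X(j) = -80 + 16/j (X(j) = -2*(4 + (18 + 3*(-4/(3*j)) + 6*3 - 4/(3*j)*3)) = -2*(4 + (18 - 4/j + 18 - 4/j)) = -2*(4 + (36 - 8/j)) = -2*(40 - 8/j) = -80 + 16/j)
-227*X(6) = -227*(-80 + 16/6) = -227*(-80 + 16*(⅙)) = -227*(-80 + 8/3) = -227*(-232/3) = 52664/3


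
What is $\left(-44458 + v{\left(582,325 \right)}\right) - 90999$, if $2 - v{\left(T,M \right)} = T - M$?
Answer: $-135712$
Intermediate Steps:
$v{\left(T,M \right)} = 2 + M - T$ ($v{\left(T,M \right)} = 2 - \left(T - M\right) = 2 + \left(M - T\right) = 2 + M - T$)
$\left(-44458 + v{\left(582,325 \right)}\right) - 90999 = \left(-44458 + \left(2 + 325 - 582\right)\right) - 90999 = \left(-44458 - 255\right) - 90999 = -44713 - 90999 = -135712$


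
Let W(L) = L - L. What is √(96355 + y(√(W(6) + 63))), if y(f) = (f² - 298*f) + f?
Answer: √(96418 - 891*√7) ≈ 306.69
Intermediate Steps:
W(L) = 0
y(f) = f² - 297*f
√(96355 + y(√(W(6) + 63))) = √(96355 + √(0 + 63)*(-297 + √(0 + 63))) = √(96355 + √63*(-297 + √63)) = √(96355 + (3*√7)*(-297 + 3*√7)) = √(96355 + 3*√7*(-297 + 3*√7))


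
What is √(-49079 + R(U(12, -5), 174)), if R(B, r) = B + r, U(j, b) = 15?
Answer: I*√48890 ≈ 221.11*I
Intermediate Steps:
√(-49079 + R(U(12, -5), 174)) = √(-49079 + (15 + 174)) = √(-49079 + 189) = √(-48890) = I*√48890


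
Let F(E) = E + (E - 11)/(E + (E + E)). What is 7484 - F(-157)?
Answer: 1199581/157 ≈ 7640.6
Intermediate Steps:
F(E) = E + (-11 + E)/(3*E) (F(E) = E + (-11 + E)/(E + 2*E) = E + (-11 + E)/((3*E)) = E + (-11 + E)*(1/(3*E)) = E + (-11 + E)/(3*E))
7484 - F(-157) = 7484 - (⅓ - 157 - 11/3/(-157)) = 7484 - (⅓ - 157 - 11/3*(-1/157)) = 7484 - (⅓ - 157 + 11/471) = 7484 - 1*(-24593/157) = 7484 + 24593/157 = 1199581/157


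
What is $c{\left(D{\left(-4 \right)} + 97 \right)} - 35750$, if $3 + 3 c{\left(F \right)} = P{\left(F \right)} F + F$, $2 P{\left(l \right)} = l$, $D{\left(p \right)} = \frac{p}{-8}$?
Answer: $- \frac{273073}{8} \approx -34134.0$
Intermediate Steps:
$D{\left(p \right)} = - \frac{p}{8}$ ($D{\left(p \right)} = p \left(- \frac{1}{8}\right) = - \frac{p}{8}$)
$P{\left(l \right)} = \frac{l}{2}$
$c{\left(F \right)} = -1 + \frac{F}{3} + \frac{F^{2}}{6}$ ($c{\left(F \right)} = -1 + \frac{\frac{F}{2} F + F}{3} = -1 + \frac{\frac{F^{2}}{2} + F}{3} = -1 + \frac{F + \frac{F^{2}}{2}}{3} = -1 + \left(\frac{F}{3} + \frac{F^{2}}{6}\right) = -1 + \frac{F}{3} + \frac{F^{2}}{6}$)
$c{\left(D{\left(-4 \right)} + 97 \right)} - 35750 = \left(-1 + \frac{\left(- \frac{1}{8}\right) \left(-4\right) + 97}{3} + \frac{\left(\left(- \frac{1}{8}\right) \left(-4\right) + 97\right)^{2}}{6}\right) - 35750 = \left(-1 + \frac{\frac{1}{2} + 97}{3} + \frac{\left(\frac{1}{2} + 97\right)^{2}}{6}\right) - 35750 = \left(-1 + \frac{1}{3} \cdot \frac{195}{2} + \frac{\left(\frac{195}{2}\right)^{2}}{6}\right) - 35750 = \left(-1 + \frac{65}{2} + \frac{1}{6} \cdot \frac{38025}{4}\right) - 35750 = \left(-1 + \frac{65}{2} + \frac{12675}{8}\right) - 35750 = \frac{12927}{8} - 35750 = - \frac{273073}{8}$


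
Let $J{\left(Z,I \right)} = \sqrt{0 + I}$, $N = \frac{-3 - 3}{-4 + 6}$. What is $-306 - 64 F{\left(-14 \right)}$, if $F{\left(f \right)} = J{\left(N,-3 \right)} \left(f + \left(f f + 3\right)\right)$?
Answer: $-306 - 11840 i \sqrt{3} \approx -306.0 - 20507.0 i$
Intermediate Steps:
$N = -3$ ($N = - \frac{6}{2} = \left(-6\right) \frac{1}{2} = -3$)
$J{\left(Z,I \right)} = \sqrt{I}$
$F{\left(f \right)} = i \sqrt{3} \left(3 + f + f^{2}\right)$ ($F{\left(f \right)} = \sqrt{-3} \left(f + \left(f f + 3\right)\right) = i \sqrt{3} \left(f + \left(f^{2} + 3\right)\right) = i \sqrt{3} \left(f + \left(3 + f^{2}\right)\right) = i \sqrt{3} \left(3 + f + f^{2}\right)$)
$-306 - 64 F{\left(-14 \right)} = -306 - 64 i \sqrt{3} \left(3 - 14 + \left(-14\right)^{2}\right) = -306 - 64 i \sqrt{3} \left(3 - 14 + 196\right) = -306 - 64 i \sqrt{3} \cdot 185 = -306 - 64 \cdot 185 i \sqrt{3} = -306 - 11840 i \sqrt{3}$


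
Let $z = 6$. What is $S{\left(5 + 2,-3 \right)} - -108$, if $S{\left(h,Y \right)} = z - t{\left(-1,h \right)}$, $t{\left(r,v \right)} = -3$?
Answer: $117$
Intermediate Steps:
$S{\left(h,Y \right)} = 9$ ($S{\left(h,Y \right)} = 6 - -3 = 6 + 3 = 9$)
$S{\left(5 + 2,-3 \right)} - -108 = 9 - -108 = 9 + 108 = 117$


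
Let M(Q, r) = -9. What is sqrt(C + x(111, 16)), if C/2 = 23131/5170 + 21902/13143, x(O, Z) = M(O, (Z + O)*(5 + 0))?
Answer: sqrt(3787228789648590)/33974655 ≈ 1.8114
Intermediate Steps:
x(O, Z) = -9
C = 417244073/33974655 (C = 2*(23131/5170 + 21902/13143) = 2*(417244073/67949310) = 417244073/33974655 ≈ 12.281)
sqrt(C + x(111, 16)) = sqrt(417244073/33974655 - 9) = sqrt(111472178/33974655) = sqrt(3787228789648590)/33974655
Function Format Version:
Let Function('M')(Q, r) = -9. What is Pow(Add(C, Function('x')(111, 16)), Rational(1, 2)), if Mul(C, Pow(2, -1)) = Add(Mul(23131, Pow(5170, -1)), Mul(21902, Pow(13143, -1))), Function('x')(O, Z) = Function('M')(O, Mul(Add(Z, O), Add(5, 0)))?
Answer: Mul(Rational(1, 33974655), Pow(3787228789648590, Rational(1, 2))) ≈ 1.8114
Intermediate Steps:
Function('x')(O, Z) = -9
C = Rational(417244073, 33974655) (C = Mul(2, Add(Mul(23131, Pow(5170, -1)), Mul(21902, Pow(13143, -1)))) = Mul(2, Add(Mul(23131, Rational(1, 5170)), Mul(21902, Rational(1, 13143)))) = Mul(2, Add(Rational(23131, 5170), Rational(21902, 13143))) = Mul(2, Rational(417244073, 67949310)) = Rational(417244073, 33974655) ≈ 12.281)
Pow(Add(C, Function('x')(111, 16)), Rational(1, 2)) = Pow(Add(Rational(417244073, 33974655), -9), Rational(1, 2)) = Pow(Rational(111472178, 33974655), Rational(1, 2)) = Mul(Rational(1, 33974655), Pow(3787228789648590, Rational(1, 2)))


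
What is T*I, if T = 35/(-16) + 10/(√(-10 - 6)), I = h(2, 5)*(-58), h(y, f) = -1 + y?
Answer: 1015/8 + 145*I ≈ 126.88 + 145.0*I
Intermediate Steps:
I = -58 (I = (-1 + 2)*(-58) = 1*(-58) = -58)
T = -35/16 - 5*I/2 (T = 35*(-1/16) + 10/(√(-16)) = -35/16 + 10/((4*I)) = -35/16 + 10*(-I/4) = -35/16 - 5*I/2 ≈ -2.1875 - 2.5*I)
T*I = (-35/16 - 5*I/2)*(-58) = 1015/8 + 145*I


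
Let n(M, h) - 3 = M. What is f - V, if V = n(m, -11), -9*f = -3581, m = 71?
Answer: 2915/9 ≈ 323.89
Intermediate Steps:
f = 3581/9 (f = -⅑*(-3581) = 3581/9 ≈ 397.89)
n(M, h) = 3 + M
V = 74 (V = 3 + 71 = 74)
f - V = 3581/9 - 1*74 = 3581/9 - 74 = 2915/9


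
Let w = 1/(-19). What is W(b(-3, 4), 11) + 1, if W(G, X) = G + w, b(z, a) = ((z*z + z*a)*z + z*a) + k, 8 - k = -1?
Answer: 132/19 ≈ 6.9474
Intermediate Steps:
k = 9 (k = 8 - 1*(-1) = 8 + 1 = 9)
b(z, a) = 9 + a*z + z*(z² + a*z) (b(z, a) = ((z*z + z*a)*z + z*a) + 9 = ((z² + a*z)*z + a*z) + 9 = (z*(z² + a*z) + a*z) + 9 = (a*z + z*(z² + a*z)) + 9 = 9 + a*z + z*(z² + a*z))
w = -1/19 ≈ -0.052632
W(G, X) = -1/19 + G (W(G, X) = G - 1/19 = -1/19 + G)
W(b(-3, 4), 11) + 1 = (-1/19 + (9 + (-3)³ + 4*(-3) + 4*(-3)²)) + 1 = (-1/19 + (9 - 27 - 12 + 4*9)) + 1 = (-1/19 + (9 - 27 - 12 + 36)) + 1 = (-1/19 + 6) + 1 = 113/19 + 1 = 132/19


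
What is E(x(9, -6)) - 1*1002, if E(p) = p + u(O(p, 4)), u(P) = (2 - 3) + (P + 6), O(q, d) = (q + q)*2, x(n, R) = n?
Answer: -952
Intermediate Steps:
O(q, d) = 4*q (O(q, d) = (2*q)*2 = 4*q)
u(P) = 5 + P (u(P) = -1 + (6 + P) = 5 + P)
E(p) = 5 + 5*p (E(p) = p + (5 + 4*p) = 5 + 5*p)
E(x(9, -6)) - 1*1002 = (5 + 5*9) - 1*1002 = (5 + 45) - 1002 = 50 - 1002 = -952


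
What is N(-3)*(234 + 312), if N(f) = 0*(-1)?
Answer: 0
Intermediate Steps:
N(f) = 0
N(-3)*(234 + 312) = 0*(234 + 312) = 0*546 = 0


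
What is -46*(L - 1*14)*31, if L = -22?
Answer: 51336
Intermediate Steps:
-46*(L - 1*14)*31 = -46*(-22 - 1*14)*31 = -46*(-22 - 14)*31 = -46*(-36)*31 = 1656*31 = 51336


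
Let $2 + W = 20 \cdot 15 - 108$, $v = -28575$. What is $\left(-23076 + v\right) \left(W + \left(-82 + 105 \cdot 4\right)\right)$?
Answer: $-27271728$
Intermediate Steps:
$W = 190$ ($W = -2 + \left(20 \cdot 15 - 108\right) = -2 + \left(300 - 108\right) = -2 + 192 = 190$)
$\left(-23076 + v\right) \left(W + \left(-82 + 105 \cdot 4\right)\right) = \left(-23076 - 28575\right) \left(190 + \left(-82 + 105 \cdot 4\right)\right) = - 51651 \left(190 + \left(-82 + 420\right)\right) = - 51651 \left(190 + 338\right) = \left(-51651\right) 528 = -27271728$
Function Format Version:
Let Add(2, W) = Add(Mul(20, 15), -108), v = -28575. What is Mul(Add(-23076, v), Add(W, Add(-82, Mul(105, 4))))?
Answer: -27271728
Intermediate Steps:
W = 190 (W = Add(-2, Add(Mul(20, 15), -108)) = Add(-2, Add(300, -108)) = Add(-2, 192) = 190)
Mul(Add(-23076, v), Add(W, Add(-82, Mul(105, 4)))) = Mul(Add(-23076, -28575), Add(190, Add(-82, Mul(105, 4)))) = Mul(-51651, Add(190, Add(-82, 420))) = Mul(-51651, Add(190, 338)) = Mul(-51651, 528) = -27271728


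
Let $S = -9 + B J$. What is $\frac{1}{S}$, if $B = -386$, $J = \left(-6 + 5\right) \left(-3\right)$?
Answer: $- \frac{1}{1167} \approx -0.0008569$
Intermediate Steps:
$J = 3$ ($J = \left(-1\right) \left(-3\right) = 3$)
$S = -1167$ ($S = -9 - 1158 = -1167$)
$\frac{1}{S} = \frac{1}{-1167} = - \frac{1}{1167}$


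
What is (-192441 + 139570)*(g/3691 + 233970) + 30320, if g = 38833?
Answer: -45660452296593/3691 ≈ -1.2371e+10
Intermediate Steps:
(-192441 + 139570)*(g/3691 + 233970) + 30320 = (-192441 + 139570)*(38833/3691 + 233970) + 30320 = -52871*(38833*(1/3691) + 233970) + 30320 = -52871*(38833/3691 + 233970) + 30320 = -52871*863622103/3691 + 30320 = -45660564207713/3691 + 30320 = -45660452296593/3691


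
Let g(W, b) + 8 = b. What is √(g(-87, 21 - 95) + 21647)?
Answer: √21565 ≈ 146.85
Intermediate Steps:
g(W, b) = -8 + b
√(g(-87, 21 - 95) + 21647) = √((-8 + (21 - 95)) + 21647) = √((-8 - 74) + 21647) = √(-82 + 21647) = √21565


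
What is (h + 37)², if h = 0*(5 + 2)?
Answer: 1369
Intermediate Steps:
h = 0 (h = 0*7 = 0)
(h + 37)² = (0 + 37)² = 37² = 1369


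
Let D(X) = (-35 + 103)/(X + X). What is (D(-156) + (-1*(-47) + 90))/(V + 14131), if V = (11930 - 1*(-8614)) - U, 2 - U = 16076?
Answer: 10669/3958422 ≈ 0.0026953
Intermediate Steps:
D(X) = 34/X (D(X) = 68/((2*X)) = 68*(1/(2*X)) = 34/X)
U = -16074 (U = 2 - 1*16076 = 2 - 16076 = -16074)
V = 36618 (V = (11930 - 1*(-8614)) - 1*(-16074) = (11930 + 8614) + 16074 = 20544 + 16074 = 36618)
(D(-156) + (-1*(-47) + 90))/(V + 14131) = (34/(-156) + (-1*(-47) + 90))/(36618 + 14131) = (34*(-1/156) + (47 + 90))/50749 = (-17/78 + 137)*(1/50749) = (10669/78)*(1/50749) = 10669/3958422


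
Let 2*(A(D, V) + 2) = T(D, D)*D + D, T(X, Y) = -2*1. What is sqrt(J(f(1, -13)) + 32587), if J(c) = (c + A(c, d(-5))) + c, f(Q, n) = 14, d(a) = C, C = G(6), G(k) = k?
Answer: sqrt(32606) ≈ 180.57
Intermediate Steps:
C = 6
d(a) = 6
T(X, Y) = -2
A(D, V) = -2 - D/2 (A(D, V) = -2 + (-2*D + D)/2 = -2 + (-D)/2 = -2 - D/2)
J(c) = -2 + 3*c/2 (J(c) = (c + (-2 - c/2)) + c = (-2 + c/2) + c = -2 + 3*c/2)
sqrt(J(f(1, -13)) + 32587) = sqrt((-2 + (3/2)*14) + 32587) = sqrt((-2 + 21) + 32587) = sqrt(19 + 32587) = sqrt(32606)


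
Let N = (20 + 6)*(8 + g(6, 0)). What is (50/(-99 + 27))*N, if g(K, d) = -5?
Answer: -325/6 ≈ -54.167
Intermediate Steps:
N = 78 (N = (20 + 6)*(8 - 5) = 26*3 = 78)
(50/(-99 + 27))*N = (50/(-99 + 27))*78 = (50/(-72))*78 = (50*(-1/72))*78 = -25/36*78 = -325/6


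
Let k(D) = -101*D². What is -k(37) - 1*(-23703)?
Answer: 161972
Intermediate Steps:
-k(37) - 1*(-23703) = -(-101)*37² - 1*(-23703) = -(-101)*1369 + 23703 = -1*(-138269) + 23703 = 138269 + 23703 = 161972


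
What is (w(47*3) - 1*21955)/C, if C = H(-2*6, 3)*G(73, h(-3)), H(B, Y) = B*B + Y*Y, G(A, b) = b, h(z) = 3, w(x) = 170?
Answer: -21785/459 ≈ -47.462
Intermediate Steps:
H(B, Y) = B**2 + Y**2
C = 459 (C = ((-2*6)**2 + 3**2)*3 = ((-12)**2 + 9)*3 = (144 + 9)*3 = 153*3 = 459)
(w(47*3) - 1*21955)/C = (170 - 1*21955)/459 = (170 - 21955)*(1/459) = -21785*1/459 = -21785/459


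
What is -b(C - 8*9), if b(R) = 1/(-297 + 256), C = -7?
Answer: 1/41 ≈ 0.024390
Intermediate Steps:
b(R) = -1/41 (b(R) = 1/(-41) = -1/41)
-b(C - 8*9) = -1*(-1/41) = 1/41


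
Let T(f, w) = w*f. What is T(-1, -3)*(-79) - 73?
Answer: -310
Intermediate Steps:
T(f, w) = f*w
T(-1, -3)*(-79) - 73 = -1*(-3)*(-79) - 73 = 3*(-79) - 73 = -237 - 73 = -310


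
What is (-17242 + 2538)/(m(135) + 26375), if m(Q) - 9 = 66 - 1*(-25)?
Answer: -14704/26475 ≈ -0.55539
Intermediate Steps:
m(Q) = 100 (m(Q) = 9 + (66 - 1*(-25)) = 9 + (66 + 25) = 9 + 91 = 100)
(-17242 + 2538)/(m(135) + 26375) = (-17242 + 2538)/(100 + 26375) = -14704/26475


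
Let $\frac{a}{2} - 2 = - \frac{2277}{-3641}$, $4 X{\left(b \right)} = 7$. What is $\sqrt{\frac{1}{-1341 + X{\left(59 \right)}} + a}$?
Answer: $\frac{\sqrt{16506663392714}}{1773167} \approx 2.2913$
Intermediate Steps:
$X{\left(b \right)} = \frac{7}{4}$ ($X{\left(b \right)} = \frac{1}{4} \cdot 7 = \frac{7}{4}$)
$a = \frac{1738}{331}$ ($a = 4 + 2 \left(- \frac{2277}{-3641}\right) = 4 + 2 \left(\left(-2277\right) \left(- \frac{1}{3641}\right)\right) = 4 + 2 \cdot \frac{207}{331} = 4 + \frac{414}{331} = \frac{1738}{331} \approx 5.2508$)
$\sqrt{\frac{1}{-1341 + X{\left(59 \right)}} + a} = \sqrt{\frac{1}{-1341 + \frac{7}{4}} + \frac{1738}{331}} = \sqrt{\frac{1}{- \frac{5357}{4}} + \frac{1738}{331}} = \sqrt{- \frac{4}{5357} + \frac{1738}{331}} = \sqrt{\frac{9309142}{1773167}} = \frac{\sqrt{16506663392714}}{1773167}$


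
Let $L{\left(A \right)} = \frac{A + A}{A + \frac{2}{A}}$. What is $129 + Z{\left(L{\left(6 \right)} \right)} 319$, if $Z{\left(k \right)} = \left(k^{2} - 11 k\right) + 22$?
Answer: $\frac{593335}{361} \approx 1643.6$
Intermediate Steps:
$L{\left(A \right)} = \frac{2 A}{A + \frac{2}{A}}$
$Z{\left(k \right)} = 22 + k^{2} - 11 k$
$129 + Z{\left(L{\left(6 \right)} \right)} 319 = 129 + \left(22 + \left(\frac{2 \cdot 6^{2}}{2 + 6^{2}}\right)^{2} - 11 \frac{2 \cdot 6^{2}}{2 + 6^{2}}\right) 319 = 129 + \left(22 + \left(2 \cdot 36 \frac{1}{2 + 36}\right)^{2} - 11 \cdot 2 \cdot 36 \frac{1}{2 + 36}\right) 319 = 129 + \left(22 + \left(2 \cdot 36 \cdot \frac{1}{38}\right)^{2} - 11 \cdot 2 \cdot 36 \cdot \frac{1}{38}\right) 319 = 129 + \left(22 + \left(\frac{36}{19}\right)^{2} - \frac{396}{19}\right) 319 = 129 + \left(22 + \frac{1296}{361} - \frac{396}{19}\right) 319 = 129 + \frac{1714}{361} \cdot 319 = 129 + \frac{546766}{361} = \frac{593335}{361}$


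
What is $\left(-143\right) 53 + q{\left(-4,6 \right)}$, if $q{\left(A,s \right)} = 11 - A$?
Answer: $-7564$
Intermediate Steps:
$\left(-143\right) 53 + q{\left(-4,6 \right)} = \left(-143\right) 53 + \left(11 - -4\right) = -7579 + \left(11 + 4\right) = -7579 + 15 = -7564$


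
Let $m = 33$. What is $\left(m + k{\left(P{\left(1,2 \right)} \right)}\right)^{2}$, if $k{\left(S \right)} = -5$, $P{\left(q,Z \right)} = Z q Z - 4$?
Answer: $784$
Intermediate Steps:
$P{\left(q,Z \right)} = -4 + q Z^{2}$ ($P{\left(q,Z \right)} = q Z^{2} - 4 = -4 + q Z^{2}$)
$\left(m + k{\left(P{\left(1,2 \right)} \right)}\right)^{2} = \left(33 - 5\right)^{2} = 28^{2} = 784$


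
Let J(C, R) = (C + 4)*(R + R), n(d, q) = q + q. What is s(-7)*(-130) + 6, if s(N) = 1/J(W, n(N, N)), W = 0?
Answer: 401/56 ≈ 7.1607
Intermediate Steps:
n(d, q) = 2*q
J(C, R) = 2*R*(4 + C) (J(C, R) = (4 + C)*(2*R) = 2*R*(4 + C))
s(N) = 1/(16*N) (s(N) = 1/(2*(2*N)*(4 + 0)) = 1/(2*(2*N)*4) = 1/(16*N))
s(-7)*(-130) + 6 = ((1/16)/(-7))*(-130) + 6 = ((1/16)*(-⅐))*(-130) + 6 = -1/112*(-130) + 6 = 65/56 + 6 = 401/56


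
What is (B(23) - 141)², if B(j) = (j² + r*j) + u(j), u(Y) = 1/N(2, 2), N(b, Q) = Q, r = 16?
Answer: 2289169/4 ≈ 5.7229e+5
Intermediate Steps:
u(Y) = ½ (u(Y) = 1/2 = ½)
B(j) = ½ + j² + 16*j (B(j) = (j² + 16*j) + ½ = ½ + j² + 16*j)
(B(23) - 141)² = ((½ + 23² + 16*23) - 141)² = ((½ + 529 + 368) - 141)² = (1795/2 - 141)² = (1513/2)² = 2289169/4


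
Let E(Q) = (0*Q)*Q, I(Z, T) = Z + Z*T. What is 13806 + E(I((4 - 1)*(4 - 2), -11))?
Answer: 13806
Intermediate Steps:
I(Z, T) = Z + T*Z
E(Q) = 0 (E(Q) = 0*Q = 0)
13806 + E(I((4 - 1)*(4 - 2), -11)) = 13806 + 0 = 13806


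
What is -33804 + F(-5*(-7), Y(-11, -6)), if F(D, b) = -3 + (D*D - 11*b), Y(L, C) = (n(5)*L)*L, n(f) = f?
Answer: -39237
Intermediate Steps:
Y(L, C) = 5*L² (Y(L, C) = (5*L)*L = 5*L²)
F(D, b) = -3 + D² - 11*b (F(D, b) = -3 + (D² - 11*b) = -3 + D² - 11*b)
-33804 + F(-5*(-7), Y(-11, -6)) = -33804 + (-3 + (-5*(-7))² - 55*(-11)²) = -33804 + (-3 + 35² - 55*121) = -33804 + (-3 + 1225 - 11*605) = -33804 + (-3 + 1225 - 6655) = -33804 - 5433 = -39237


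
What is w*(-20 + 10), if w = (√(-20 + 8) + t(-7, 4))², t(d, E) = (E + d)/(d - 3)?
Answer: 1191/10 - 12*I*√3 ≈ 119.1 - 20.785*I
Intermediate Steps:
t(d, E) = (E + d)/(-3 + d)
w = (3/10 + 2*I*√3)² (w = (√(-20 + 8) + (4 - 7)/(-3 - 7))² = (√(-12) - 3/(-10))² = (2*I*√3 - ⅒*(-3))² = (2*I*√3 + 3/10)² = (3/10 + 2*I*√3)² ≈ -11.91 + 2.0785*I)
w*(-20 + 10) = (-1191/100 + 6*I*√3/5)*(-20 + 10) = (-1191/100 + 6*I*√3/5)*(-10) = 1191/10 - 12*I*√3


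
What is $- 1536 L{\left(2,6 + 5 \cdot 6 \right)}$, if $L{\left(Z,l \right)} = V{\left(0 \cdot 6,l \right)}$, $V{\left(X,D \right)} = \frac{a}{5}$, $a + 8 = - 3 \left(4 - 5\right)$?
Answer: $1536$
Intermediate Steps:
$a = -5$ ($a = -8 - 3 \left(4 - 5\right) = -8 - -3 = -8 + 3 = -5$)
$V{\left(X,D \right)} = -1$ ($V{\left(X,D \right)} = - \frac{5}{5} = \left(-5\right) \frac{1}{5} = -1$)
$L{\left(Z,l \right)} = -1$
$- 1536 L{\left(2,6 + 5 \cdot 6 \right)} = \left(-1536\right) \left(-1\right) = 1536$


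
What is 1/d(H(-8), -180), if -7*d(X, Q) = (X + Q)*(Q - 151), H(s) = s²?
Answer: -7/38396 ≈ -0.00018231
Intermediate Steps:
d(X, Q) = -(-151 + Q)*(Q + X)/7 (d(X, Q) = -(X + Q)*(Q - 151)/7 = -(Q + X)*(-151 + Q)/7 = -(-151 + Q)*(Q + X)/7)
1/d(H(-8), -180) = 1/(-⅐*(-180)² + (151/7)*(-180) + (151/7)*(-8)² - ⅐*(-180)*(-8)²) = 1/(-⅐*32400 - 27180/7 + (151/7)*64 - ⅐*(-180)*64) = 1/(-32400/7 - 27180/7 + 9664/7 + 11520/7) = 1/(-38396/7) = -7/38396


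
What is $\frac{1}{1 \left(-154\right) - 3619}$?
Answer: $- \frac{1}{3773} \approx -0.00026504$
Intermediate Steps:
$\frac{1}{1 \left(-154\right) - 3619} = \frac{1}{-154 - 3619} = \frac{1}{-3773} = - \frac{1}{3773}$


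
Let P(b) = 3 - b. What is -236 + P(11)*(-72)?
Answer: 340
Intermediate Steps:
-236 + P(11)*(-72) = -236 + (3 - 1*11)*(-72) = -236 + (3 - 11)*(-72) = -236 - 8*(-72) = -236 + 576 = 340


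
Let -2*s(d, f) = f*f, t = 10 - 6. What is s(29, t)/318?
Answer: -4/159 ≈ -0.025157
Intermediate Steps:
t = 4
s(d, f) = -f**2/2 (s(d, f) = -f*f/2 = -f**2/2)
s(29, t)/318 = -1/2*4**2/318 = -1/2*16*(1/318) = -8*1/318 = -4/159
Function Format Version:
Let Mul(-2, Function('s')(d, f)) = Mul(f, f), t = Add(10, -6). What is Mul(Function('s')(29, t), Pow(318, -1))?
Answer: Rational(-4, 159) ≈ -0.025157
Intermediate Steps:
t = 4
Function('s')(d, f) = Mul(Rational(-1, 2), Pow(f, 2)) (Function('s')(d, f) = Mul(Rational(-1, 2), Mul(f, f)) = Mul(Rational(-1, 2), Pow(f, 2)))
Mul(Function('s')(29, t), Pow(318, -1)) = Mul(Mul(Rational(-1, 2), Pow(4, 2)), Pow(318, -1)) = Mul(Mul(Rational(-1, 2), 16), Rational(1, 318)) = Mul(-8, Rational(1, 318)) = Rational(-4, 159)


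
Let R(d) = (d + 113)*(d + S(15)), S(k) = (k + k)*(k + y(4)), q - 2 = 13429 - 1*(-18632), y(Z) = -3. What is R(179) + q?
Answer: 189451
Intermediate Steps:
q = 32063 (q = 2 + (13429 - 1*(-18632)) = 2 + (13429 + 18632) = 2 + 32061 = 32063)
S(k) = 2*k*(-3 + k) (S(k) = (k + k)*(k - 3) = (2*k)*(-3 + k) = 2*k*(-3 + k))
R(d) = (113 + d)*(360 + d) (R(d) = (d + 113)*(d + 2*15*(-3 + 15)) = (113 + d)*(d + 2*15*12) = (113 + d)*(d + 360) = (113 + d)*(360 + d))
R(179) + q = (40680 + 179**2 + 473*179) + 32063 = (40680 + 32041 + 84667) + 32063 = 157388 + 32063 = 189451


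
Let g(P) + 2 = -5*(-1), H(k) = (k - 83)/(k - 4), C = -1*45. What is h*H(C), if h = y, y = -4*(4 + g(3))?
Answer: -512/7 ≈ -73.143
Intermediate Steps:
C = -45
H(k) = (-83 + k)/(-4 + k)
g(P) = 3 (g(P) = -2 - 5*(-1) = -2 + 5 = 3)
y = -28 (y = -4*(4 + 3) = -4*7 = -28)
h = -28
h*H(C) = -28*(-83 - 45)/(-4 - 45) = -28*(-128)/(-49) = -(-4)*(-128)/7 = -28*128/49 = -512/7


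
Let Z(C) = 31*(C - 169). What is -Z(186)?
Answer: -527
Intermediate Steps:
Z(C) = -5239 + 31*C (Z(C) = 31*(-169 + C) = -5239 + 31*C)
-Z(186) = -(-5239 + 31*186) = -(-5239 + 5766) = -1*527 = -527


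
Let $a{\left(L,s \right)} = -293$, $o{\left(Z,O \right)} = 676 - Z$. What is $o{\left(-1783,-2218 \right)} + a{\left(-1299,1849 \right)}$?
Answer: $2166$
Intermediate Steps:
$o{\left(-1783,-2218 \right)} + a{\left(-1299,1849 \right)} = \left(676 - -1783\right) - 293 = \left(676 + 1783\right) - 293 = 2459 - 293 = 2166$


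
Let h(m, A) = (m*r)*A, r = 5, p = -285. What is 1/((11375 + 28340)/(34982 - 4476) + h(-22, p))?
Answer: 30506/956402815 ≈ 3.1897e-5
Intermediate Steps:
h(m, A) = 5*A*m (h(m, A) = (m*5)*A = (5*m)*A = 5*A*m)
1/((11375 + 28340)/(34982 - 4476) + h(-22, p)) = 1/((11375 + 28340)/(34982 - 4476) + 5*(-285)*(-22)) = 1/(39715/30506 + 31350) = 1/(956402815/30506) = 30506/956402815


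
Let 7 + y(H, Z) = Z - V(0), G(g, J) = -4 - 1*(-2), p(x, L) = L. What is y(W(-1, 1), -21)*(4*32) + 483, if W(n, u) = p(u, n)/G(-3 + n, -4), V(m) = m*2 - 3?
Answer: -2717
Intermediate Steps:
V(m) = -3 + 2*m (V(m) = 2*m - 3 = -3 + 2*m)
G(g, J) = -2 (G(g, J) = -4 + 2 = -2)
W(n, u) = -n/2 (W(n, u) = n/(-2) = n*(-½) = -n/2)
y(H, Z) = -4 + Z (y(H, Z) = -7 + (Z - (-3 + 2*0)) = -7 + (Z - (-3 + 0)) = -7 + (Z - 1*(-3)) = -7 + (Z + 3) = -7 + (3 + Z) = -4 + Z)
y(W(-1, 1), -21)*(4*32) + 483 = (-4 - 21)*(4*32) + 483 = -25*128 + 483 = -3200 + 483 = -2717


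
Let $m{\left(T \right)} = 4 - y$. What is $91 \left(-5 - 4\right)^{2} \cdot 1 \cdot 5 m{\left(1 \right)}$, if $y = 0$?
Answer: $147420$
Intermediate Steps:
$m{\left(T \right)} = 4$ ($m{\left(T \right)} = 4 - 0 = 4 + 0 = 4$)
$91 \left(-5 - 4\right)^{2} \cdot 1 \cdot 5 m{\left(1 \right)} = 91 \left(-5 - 4\right)^{2} \cdot 1 \cdot 5 \cdot 4 = 91 \left(-9\right)^{2} \cdot 5 \cdot 4 = 91 \cdot 81 \cdot 20 = 7371 \cdot 20 = 147420$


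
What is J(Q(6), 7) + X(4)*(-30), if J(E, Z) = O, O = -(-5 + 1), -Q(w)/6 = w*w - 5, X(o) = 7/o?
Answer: -97/2 ≈ -48.500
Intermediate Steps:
Q(w) = 30 - 6*w² (Q(w) = -6*(w*w - 5) = -6*(w² - 5) = -6*(-5 + w²) = 30 - 6*w²)
O = 4 (O = -1*(-4) = 4)
J(E, Z) = 4
J(Q(6), 7) + X(4)*(-30) = 4 + (7/4)*(-30) = 4 - 105/2 = -97/2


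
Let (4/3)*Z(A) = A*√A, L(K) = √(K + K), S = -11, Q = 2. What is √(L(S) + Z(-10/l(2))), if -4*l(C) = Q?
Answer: √(30*√5 + I*√22) ≈ 8.1954 + 0.28616*I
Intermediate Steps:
l(C) = -½ (l(C) = -¼*2 = -½)
L(K) = √2*√K (L(K) = √(2*K) = √2*√K)
Z(A) = 3*A^(3/2)/4 (Z(A) = 3*(A*√A)/4 = 3*A^(3/2)/4)
√(L(S) + Z(-10/l(2))) = √(√2*√(-11) + 3*(-10/(-½))^(3/2)/4) = √(√2*(I*√11) + 3*(-10*(-2))^(3/2)/4) = √(I*√22 + 3*20^(3/2)/4) = √(I*√22 + 3*(40*√5)/4) = √(I*√22 + 30*√5) = √(30*√5 + I*√22)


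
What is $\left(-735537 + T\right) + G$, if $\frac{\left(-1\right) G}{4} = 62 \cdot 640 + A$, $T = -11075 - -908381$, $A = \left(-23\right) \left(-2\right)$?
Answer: $2865$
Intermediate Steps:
$A = 46$
$T = 897306$ ($T = -11075 + 908381 = 897306$)
$G = -158904$ ($G = - 4 \left(62 \cdot 640 + 46\right) = - 4 \left(39680 + 46\right) = \left(-4\right) 39726 = -158904$)
$\left(-735537 + T\right) + G = \left(-735537 + 897306\right) - 158904 = 161769 - 158904 = 2865$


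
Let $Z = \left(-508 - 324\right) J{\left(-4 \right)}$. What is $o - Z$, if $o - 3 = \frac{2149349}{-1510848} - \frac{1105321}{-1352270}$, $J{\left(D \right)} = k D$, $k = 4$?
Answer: $- \frac{13596257024971331}{1021537212480} \approx -13310.0$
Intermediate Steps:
$J{\left(D \right)} = 4 D$
$Z = 13312$ ($Z = \left(-508 - 324\right) 4 \left(-4\right) = \left(-832\right) \left(-16\right) = 13312$)
$o = \frac{2446347562429}{1021537212480}$ ($o = 3 + \left(\frac{2149349}{-1510848} - \frac{1105321}{-1352270}\right) = 3 + \left(2149349 \left(- \frac{1}{1510848}\right) - - \frac{1105321}{1352270}\right) = 3 + \left(- \frac{2149349}{1510848} + \frac{1105321}{1352270}\right) = 3 - \frac{618264075011}{1021537212480} = \frac{2446347562429}{1021537212480} \approx 2.3948$)
$o - Z = \frac{2446347562429}{1021537212480} - 13312 = - \frac{13596257024971331}{1021537212480}$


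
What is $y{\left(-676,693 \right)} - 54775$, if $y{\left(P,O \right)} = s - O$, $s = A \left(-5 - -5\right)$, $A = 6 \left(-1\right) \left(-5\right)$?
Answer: $-55468$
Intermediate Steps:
$A = 30$ ($A = \left(-6\right) \left(-5\right) = 30$)
$s = 0$ ($s = 30 \left(-5 - -5\right) = 30 \left(-5 + 5\right) = 30 \cdot 0 = 0$)
$y{\left(P,O \right)} = - O$ ($y{\left(P,O \right)} = 0 - O = - O$)
$y{\left(-676,693 \right)} - 54775 = \left(-1\right) 693 - 54775 = -693 - 54775 = -55468$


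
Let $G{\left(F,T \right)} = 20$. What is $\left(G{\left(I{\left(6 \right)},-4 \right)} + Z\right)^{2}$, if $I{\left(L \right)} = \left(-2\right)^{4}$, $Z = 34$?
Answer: $2916$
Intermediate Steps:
$I{\left(L \right)} = 16$
$\left(G{\left(I{\left(6 \right)},-4 \right)} + Z\right)^{2} = \left(20 + 34\right)^{2} = 54^{2} = 2916$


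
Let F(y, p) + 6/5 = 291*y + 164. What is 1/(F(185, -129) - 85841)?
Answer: -5/159216 ≈ -3.1404e-5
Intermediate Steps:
F(y, p) = 814/5 + 291*y (F(y, p) = -6/5 + (291*y + 164) = -6/5 + (164 + 291*y) = 814/5 + 291*y)
1/(F(185, -129) - 85841) = 1/((814/5 + 291*185) - 85841) = 1/((814/5 + 53835) - 85841) = 1/(269989/5 - 85841) = 1/(-159216/5) = -5/159216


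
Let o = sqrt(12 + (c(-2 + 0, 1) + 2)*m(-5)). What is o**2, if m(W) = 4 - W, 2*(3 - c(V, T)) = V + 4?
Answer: 48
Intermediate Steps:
c(V, T) = 1 - V/2 (c(V, T) = 3 - (V + 4)/2 = 3 - (4 + V)/2 = 3 + (-2 - V/2) = 1 - V/2)
o = 4*sqrt(3) (o = sqrt(12 + ((1 - (-2 + 0)/2) + 2)*(4 - 1*(-5))) = sqrt(12 + ((1 - 1/2*(-2)) + 2)*(4 + 5)) = sqrt(12 + ((1 + 1) + 2)*9) = sqrt(12 + (2 + 2)*9) = sqrt(12 + 4*9) = sqrt(12 + 36) = sqrt(48) = 4*sqrt(3) ≈ 6.9282)
o**2 = (4*sqrt(3))**2 = 48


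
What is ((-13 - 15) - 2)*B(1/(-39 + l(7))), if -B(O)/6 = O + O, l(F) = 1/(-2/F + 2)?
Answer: -4320/461 ≈ -9.3709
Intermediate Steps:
l(F) = 1/(2 - 2/F)
B(O) = -12*O (B(O) = -6*(O + O) = -12*O)
((-13 - 15) - 2)*B(1/(-39 + l(7))) = ((-13 - 15) - 2)*(-12/(-39 + (½)*7/(-1 + 7))) = (-28 - 2)*(-12/(-39 + (½)*7/6)) = -(-360)/(-39 + (½)*7*(⅙)) = -(-360)/(-39 + 7/12) = -(-360)/(-461/12) = -(-360)*(-12)/461 = -30*144/461 = -4320/461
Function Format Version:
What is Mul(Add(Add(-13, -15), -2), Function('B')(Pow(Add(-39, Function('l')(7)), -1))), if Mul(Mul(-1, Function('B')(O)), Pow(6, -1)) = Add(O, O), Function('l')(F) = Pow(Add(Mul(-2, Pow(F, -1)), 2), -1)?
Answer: Rational(-4320, 461) ≈ -9.3709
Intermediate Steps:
Function('l')(F) = Pow(Add(2, Mul(-2, Pow(F, -1))), -1)
Function('B')(O) = Mul(-12, O) (Function('B')(O) = Mul(-6, Add(O, O)) = Mul(-6, Mul(2, O)) = Mul(-12, O))
Mul(Add(Add(-13, -15), -2), Function('B')(Pow(Add(-39, Function('l')(7)), -1))) = Mul(Add(Add(-13, -15), -2), Mul(-12, Pow(Add(-39, Mul(Rational(1, 2), 7, Pow(Add(-1, 7), -1))), -1))) = Mul(Add(-28, -2), Mul(-12, Pow(Add(-39, Mul(Rational(1, 2), 7, Pow(6, -1))), -1))) = Mul(-30, Mul(-12, Pow(Add(-39, Mul(Rational(1, 2), 7, Rational(1, 6))), -1))) = Mul(-30, Mul(-12, Pow(Add(-39, Rational(7, 12)), -1))) = Mul(-30, Mul(-12, Pow(Rational(-461, 12), -1))) = Mul(-30, Mul(-12, Rational(-12, 461))) = Mul(-30, Rational(144, 461)) = Rational(-4320, 461)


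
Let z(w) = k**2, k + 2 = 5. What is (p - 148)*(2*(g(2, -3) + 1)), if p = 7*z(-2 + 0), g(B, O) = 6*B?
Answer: -2210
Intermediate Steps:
k = 3 (k = -2 + 5 = 3)
z(w) = 9 (z(w) = 3**2 = 9)
p = 63 (p = 7*9 = 63)
(p - 148)*(2*(g(2, -3) + 1)) = (63 - 148)*(2*(6*2 + 1)) = -170*(12 + 1) = -170*13 = -85*26 = -2210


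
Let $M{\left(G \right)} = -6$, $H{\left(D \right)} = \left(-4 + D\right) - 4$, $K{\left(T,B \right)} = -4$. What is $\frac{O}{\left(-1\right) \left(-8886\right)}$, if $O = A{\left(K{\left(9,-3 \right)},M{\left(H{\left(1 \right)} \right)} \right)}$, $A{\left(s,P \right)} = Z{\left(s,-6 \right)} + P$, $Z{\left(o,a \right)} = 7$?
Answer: $\frac{1}{8886} \approx 0.00011254$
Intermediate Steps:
$H{\left(D \right)} = -8 + D$
$A{\left(s,P \right)} = 7 + P$
$O = 1$ ($O = 7 - 6 = 1$)
$\frac{O}{\left(-1\right) \left(-8886\right)} = 1 \frac{1}{\left(-1\right) \left(-8886\right)} = 1 \cdot \frac{1}{8886} = \frac{1}{8886}$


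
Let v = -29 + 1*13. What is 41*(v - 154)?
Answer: -6970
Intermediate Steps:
v = -16 (v = -29 + 13 = -16)
41*(v - 154) = 41*(-16 - 154) = 41*(-170) = -6970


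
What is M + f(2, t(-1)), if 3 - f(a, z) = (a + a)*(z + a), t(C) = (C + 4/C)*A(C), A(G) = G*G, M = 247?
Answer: 262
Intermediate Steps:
A(G) = G**2
t(C) = C**2*(C + 4/C) (t(C) = (C + 4/C)*C**2 = C**2*(C + 4/C))
f(a, z) = 3 - 2*a*(a + z) (f(a, z) = 3 - (a + a)*(z + a) = 3 - 2*a*(a + z))
M + f(2, t(-1)) = 247 + (3 - 2*2**2 - 2*2*(-(4 + (-1)**2))) = 247 + (3 - 2*4 - 2*2*(-(4 + 1))) = 247 + (3 - 8 - 2*2*(-1*5)) = 247 + (3 - 8 - 2*2*(-5)) = 247 + (3 - 8 + 20) = 247 + 15 = 262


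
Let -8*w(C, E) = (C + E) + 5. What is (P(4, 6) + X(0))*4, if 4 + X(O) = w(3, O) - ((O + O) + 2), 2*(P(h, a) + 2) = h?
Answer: -28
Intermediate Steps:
w(C, E) = -5/8 - C/8 - E/8 (w(C, E) = -((C + E) + 5)/8 = -(5 + C + E)/8 = -5/8 - C/8 - E/8)
P(h, a) = -2 + h/2
X(O) = -7 - 17*O/8 (X(O) = -4 + ((-5/8 - ⅛*3 - O/8) - ((O + O) + 2)) = -4 + ((-5/8 - 3/8 - O/8) - (2*O + 2)) = -4 + ((-1 - O/8) - (2 + 2*O)) = -4 + ((-1 - O/8) + (-2 - 2*O)) = -4 + (-3 - 17*O/8) = -7 - 17*O/8)
(P(4, 6) + X(0))*4 = ((-2 + (½)*4) + (-7 - 17/8*0))*4 = ((-2 + 2) + (-7 + 0))*4 = (0 - 7)*4 = -7*4 = -28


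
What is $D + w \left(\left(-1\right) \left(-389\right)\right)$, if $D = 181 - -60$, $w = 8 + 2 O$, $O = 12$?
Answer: $12689$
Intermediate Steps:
$w = 32$ ($w = 8 + 2 \cdot 12 = 8 + 24 = 32$)
$D = 241$ ($D = 181 + 60 = 241$)
$D + w \left(\left(-1\right) \left(-389\right)\right) = 241 + 32 \left(\left(-1\right) \left(-389\right)\right) = 241 + 32 \cdot 389 = 241 + 12448 = 12689$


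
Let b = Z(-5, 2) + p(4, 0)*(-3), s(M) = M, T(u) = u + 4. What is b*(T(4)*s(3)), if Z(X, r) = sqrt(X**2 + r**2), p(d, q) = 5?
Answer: -360 + 24*sqrt(29) ≈ -230.76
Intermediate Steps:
T(u) = 4 + u
b = -15 + sqrt(29) (b = sqrt((-5)**2 + 2**2) + 5*(-3) = sqrt(25 + 4) - 15 = sqrt(29) - 15 = -15 + sqrt(29) ≈ -9.6148)
b*(T(4)*s(3)) = (-15 + sqrt(29))*((4 + 4)*3) = (-15 + sqrt(29))*(8*3) = (-15 + sqrt(29))*24 = -360 + 24*sqrt(29)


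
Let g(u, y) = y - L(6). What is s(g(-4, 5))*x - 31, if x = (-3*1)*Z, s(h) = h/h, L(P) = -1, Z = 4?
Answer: -43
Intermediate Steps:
g(u, y) = 1 + y (g(u, y) = y - 1*(-1) = y + 1 = 1 + y)
s(h) = 1
x = -12 (x = -3*1*4 = -3*4 = -12)
s(g(-4, 5))*x - 31 = 1*(-12) - 31 = -12 - 31 = -43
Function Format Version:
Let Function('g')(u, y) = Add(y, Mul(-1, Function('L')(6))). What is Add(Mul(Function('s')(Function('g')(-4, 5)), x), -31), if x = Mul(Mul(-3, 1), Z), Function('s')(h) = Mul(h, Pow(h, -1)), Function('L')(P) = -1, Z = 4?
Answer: -43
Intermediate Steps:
Function('g')(u, y) = Add(1, y) (Function('g')(u, y) = Add(y, Mul(-1, -1)) = Add(y, 1) = Add(1, y))
Function('s')(h) = 1
x = -12 (x = Mul(Mul(-3, 1), 4) = Mul(-3, 4) = -12)
Add(Mul(Function('s')(Function('g')(-4, 5)), x), -31) = Add(Mul(1, -12), -31) = Add(-12, -31) = -43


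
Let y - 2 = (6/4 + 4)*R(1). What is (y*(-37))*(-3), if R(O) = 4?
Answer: 2664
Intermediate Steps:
y = 24 (y = 2 + (6/4 + 4)*4 = 2 + (6*(¼) + 4)*4 = 2 + (3/2 + 4)*4 = 2 + (11/2)*4 = 2 + 22 = 24)
(y*(-37))*(-3) = (24*(-37))*(-3) = -888*(-3) = 2664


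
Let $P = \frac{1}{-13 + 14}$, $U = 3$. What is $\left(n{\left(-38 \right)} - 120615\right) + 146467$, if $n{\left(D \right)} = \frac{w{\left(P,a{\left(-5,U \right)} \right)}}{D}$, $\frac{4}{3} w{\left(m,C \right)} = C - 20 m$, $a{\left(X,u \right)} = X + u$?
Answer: $\frac{1964785}{76} \approx 25852.0$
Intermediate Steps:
$P = 1$ ($P = 1^{-1} = 1$)
$w{\left(m,C \right)} = - 15 m + \frac{3 C}{4}$ ($w{\left(m,C \right)} = \frac{3 \left(C - 20 m\right)}{4} = - 15 m + \frac{3 C}{4}$)
$n{\left(D \right)} = - \frac{33}{2 D}$ ($n{\left(D \right)} = \frac{\left(-15\right) 1 + \frac{3 \left(-5 + 3\right)}{4}}{D} = \frac{-15 + \frac{3}{4} \left(-2\right)}{D} = \frac{-15 - \frac{3}{2}}{D} = - \frac{33}{2 D}$)
$\left(n{\left(-38 \right)} - 120615\right) + 146467 = \left(- \frac{33}{2 \left(-38\right)} - 120615\right) + 146467 = \left(\left(- \frac{33}{2}\right) \left(- \frac{1}{38}\right) - 120615\right) + 146467 = \left(\frac{33}{76} - 120615\right) + 146467 = - \frac{9166707}{76} + 146467 = \frac{1964785}{76}$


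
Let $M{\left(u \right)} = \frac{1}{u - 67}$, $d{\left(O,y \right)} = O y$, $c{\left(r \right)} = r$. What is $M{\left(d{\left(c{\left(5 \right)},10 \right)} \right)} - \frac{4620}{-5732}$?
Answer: $\frac{18202}{24361} \approx 0.74718$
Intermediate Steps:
$M{\left(u \right)} = \frac{1}{-67 + u}$
$M{\left(d{\left(c{\left(5 \right)},10 \right)} \right)} - \frac{4620}{-5732} = \frac{1}{-67 + 5 \cdot 10} - \frac{4620}{-5732} = \frac{1}{-67 + 50} - 4620 \left(- \frac{1}{5732}\right) = \frac{1}{-17} - - \frac{1155}{1433} = - \frac{1}{17} + \frac{1155}{1433} = \frac{18202}{24361}$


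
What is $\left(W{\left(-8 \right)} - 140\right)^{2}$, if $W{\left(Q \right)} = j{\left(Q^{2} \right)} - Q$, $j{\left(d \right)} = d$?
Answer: $4624$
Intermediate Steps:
$W{\left(Q \right)} = Q^{2} - Q$
$\left(W{\left(-8 \right)} - 140\right)^{2} = \left(- 8 \left(-1 - 8\right) - 140\right)^{2} = \left(\left(-8\right) \left(-9\right) - 140\right)^{2} = \left(72 - 140\right)^{2} = \left(-68\right)^{2} = 4624$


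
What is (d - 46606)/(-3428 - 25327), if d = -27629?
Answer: 4949/1917 ≈ 2.5816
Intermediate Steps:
(d - 46606)/(-3428 - 25327) = (-27629 - 46606)/(-3428 - 25327) = -74235/(-28755) = -74235*(-1/28755) = 4949/1917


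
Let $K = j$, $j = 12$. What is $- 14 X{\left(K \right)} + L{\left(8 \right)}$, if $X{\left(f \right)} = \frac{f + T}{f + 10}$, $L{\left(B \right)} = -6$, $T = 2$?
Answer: $- \frac{164}{11} \approx -14.909$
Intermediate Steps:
$K = 12$
$X{\left(f \right)} = \frac{2 + f}{10 + f}$ ($X{\left(f \right)} = \frac{f + 2}{f + 10} = \frac{2 + f}{10 + f}$)
$- 14 X{\left(K \right)} + L{\left(8 \right)} = - 14 \frac{2 + 12}{10 + 12} - 6 = - 14 \cdot \frac{1}{22} \cdot 14 - 6 = \left(-14\right) \frac{7}{11} - 6 = - \frac{98}{11} - 6 = - \frac{164}{11}$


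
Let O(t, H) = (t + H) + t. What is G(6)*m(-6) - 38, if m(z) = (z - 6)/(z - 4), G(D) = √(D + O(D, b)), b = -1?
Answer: -38 + 6*√17/5 ≈ -33.052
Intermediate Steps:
O(t, H) = H + 2*t (O(t, H) = (H + t) + t = H + 2*t)
G(D) = √(-1 + 3*D) (G(D) = √(D + (-1 + 2*D)) = √(-1 + 3*D))
m(z) = (-6 + z)/(-4 + z)
G(6)*m(-6) - 38 = √(-1 + 3*6)*((-6 - 6)/(-4 - 6)) - 38 = √(-1 + 18)*(-12/(-10)) - 38 = √17*(-⅒*(-12)) - 38 = √17*(6/5) - 38 = 6*√17/5 - 38 = -38 + 6*√17/5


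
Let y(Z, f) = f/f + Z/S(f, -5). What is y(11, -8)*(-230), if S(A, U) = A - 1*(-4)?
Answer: 805/2 ≈ 402.50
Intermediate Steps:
S(A, U) = 4 + A (S(A, U) = A + 4 = 4 + A)
y(Z, f) = 1 + Z/(4 + f) (y(Z, f) = f/f + Z/(4 + f) = 1 + Z/(4 + f))
y(11, -8)*(-230) = ((4 + 11 - 8)/(4 - 8))*(-230) = (7/(-4))*(-230) = -¼*7*(-230) = -7/4*(-230) = 805/2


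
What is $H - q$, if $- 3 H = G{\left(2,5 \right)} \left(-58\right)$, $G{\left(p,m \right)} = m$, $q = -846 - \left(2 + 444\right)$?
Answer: $\frac{4166}{3} \approx 1388.7$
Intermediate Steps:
$q = -1292$ ($q = -846 - 446 = -1292$)
$H = \frac{290}{3}$ ($H = - \frac{5 \left(-58\right)}{3} = \left(- \frac{1}{3}\right) \left(-290\right) = \frac{290}{3} \approx 96.667$)
$H - q = \frac{290}{3} - -1292 = \frac{290}{3} + 1292 = \frac{4166}{3}$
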